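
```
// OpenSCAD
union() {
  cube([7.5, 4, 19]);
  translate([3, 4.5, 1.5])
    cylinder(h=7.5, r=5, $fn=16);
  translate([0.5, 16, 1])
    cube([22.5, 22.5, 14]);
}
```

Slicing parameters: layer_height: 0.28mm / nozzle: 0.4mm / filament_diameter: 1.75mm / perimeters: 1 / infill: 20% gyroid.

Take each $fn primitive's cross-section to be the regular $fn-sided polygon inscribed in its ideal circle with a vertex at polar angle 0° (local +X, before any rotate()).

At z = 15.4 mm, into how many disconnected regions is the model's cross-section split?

At z = 15.4 mm: the cube is present — its section is the full 7.5×4 rectangle; the cylinder at (3, 4.5) does not reach this height (z outside [1.5, 9]); the cube at (0.5, 16) is not intersected at this z (z outside [1, 15]); Taking the union: only the 7.5×4 cube is present, so the union is just that shape — 1 connected region. The result has 1 disconnected region.

1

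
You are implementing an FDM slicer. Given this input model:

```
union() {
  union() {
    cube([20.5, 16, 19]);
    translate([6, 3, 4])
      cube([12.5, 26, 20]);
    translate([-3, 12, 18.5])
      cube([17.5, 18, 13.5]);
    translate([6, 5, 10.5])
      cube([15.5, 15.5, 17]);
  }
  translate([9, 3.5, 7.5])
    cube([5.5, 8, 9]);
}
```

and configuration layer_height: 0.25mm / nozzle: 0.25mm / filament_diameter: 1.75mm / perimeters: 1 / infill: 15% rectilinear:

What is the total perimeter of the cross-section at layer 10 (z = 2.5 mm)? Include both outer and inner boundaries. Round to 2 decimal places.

73.00 mm

At z = 2.5 mm: the cube is present — its section is the full 20.5×16 rectangle (perimeter 73.00 mm); the cube at (6, 3) is not intersected at this z (z outside [4, 24]); the cube at (-3, 12) is not intersected at this z (z outside [18.5, 32]); the cube at (6, 5) does not reach this height (z outside [10.5, 27.5]); Taking the union: only the 20.5×16 cube is present, so the union is just that shape — boundary = 73.00 mm; the cube at (9, 3.5) is not intersected at this z (z outside [7.5, 16.5]); Taking the union: only that combined region is present, so the union is just that shape — boundary = 73.00 mm. Overall, the cross-section is a single solid region. Total boundary length (outer) = 73.00 mm.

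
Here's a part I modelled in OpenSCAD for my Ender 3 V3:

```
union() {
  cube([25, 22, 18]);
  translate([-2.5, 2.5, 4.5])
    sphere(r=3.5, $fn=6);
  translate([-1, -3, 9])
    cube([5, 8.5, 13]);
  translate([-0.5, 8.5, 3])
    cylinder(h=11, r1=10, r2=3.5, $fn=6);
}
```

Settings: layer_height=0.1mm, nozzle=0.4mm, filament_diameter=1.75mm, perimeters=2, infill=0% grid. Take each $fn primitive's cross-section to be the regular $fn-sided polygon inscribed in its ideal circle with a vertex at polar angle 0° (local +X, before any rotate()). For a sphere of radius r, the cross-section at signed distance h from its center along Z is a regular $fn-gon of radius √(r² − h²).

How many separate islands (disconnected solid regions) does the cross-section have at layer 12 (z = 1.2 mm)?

At z = 1.2 mm: the 25×22 cube contributes its full rectangle; the sphere at (-2.5, 2.5): section is a regular 6-gon, circumradius = √(r²−h²) = √(3.5²−3.3²) = 1.166; the cube at (-1, -3) is absent (z outside [9, 22]); the cone at (-0.5, 8.5) is not intersected at this z (z outside [3, 14]); Combining (union): the 2 present regions are separate (no shared area or edge), so areas and boundary lengths simply add and each stays a separate island — 2 connected regions. Overall, the cross-section has 2 separate islands. Island count = 2.

2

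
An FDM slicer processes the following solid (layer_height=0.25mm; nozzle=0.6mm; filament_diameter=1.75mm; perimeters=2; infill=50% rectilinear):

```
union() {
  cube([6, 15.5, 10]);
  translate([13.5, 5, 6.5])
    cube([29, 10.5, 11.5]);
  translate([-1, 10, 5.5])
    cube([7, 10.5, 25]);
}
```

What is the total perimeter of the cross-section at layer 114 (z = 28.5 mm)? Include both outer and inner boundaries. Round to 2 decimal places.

At z = 28.5 mm: the cube does not reach this height (z outside [0, 10]); the cube at (13.5, 5) is not intersected at this z (z outside [6.5, 18]); the cube at (-1, 10) is present — its section is the full 7×10.5 rectangle (perimeter 35.00 mm); Combining (union): only the 7×10.5 cube at (-1, 10) is present, so the union is just that shape — boundary = 35.00 mm. Overall, the cross-section is a single solid region. Total boundary length (outer) = 35.00 mm.

35.00 mm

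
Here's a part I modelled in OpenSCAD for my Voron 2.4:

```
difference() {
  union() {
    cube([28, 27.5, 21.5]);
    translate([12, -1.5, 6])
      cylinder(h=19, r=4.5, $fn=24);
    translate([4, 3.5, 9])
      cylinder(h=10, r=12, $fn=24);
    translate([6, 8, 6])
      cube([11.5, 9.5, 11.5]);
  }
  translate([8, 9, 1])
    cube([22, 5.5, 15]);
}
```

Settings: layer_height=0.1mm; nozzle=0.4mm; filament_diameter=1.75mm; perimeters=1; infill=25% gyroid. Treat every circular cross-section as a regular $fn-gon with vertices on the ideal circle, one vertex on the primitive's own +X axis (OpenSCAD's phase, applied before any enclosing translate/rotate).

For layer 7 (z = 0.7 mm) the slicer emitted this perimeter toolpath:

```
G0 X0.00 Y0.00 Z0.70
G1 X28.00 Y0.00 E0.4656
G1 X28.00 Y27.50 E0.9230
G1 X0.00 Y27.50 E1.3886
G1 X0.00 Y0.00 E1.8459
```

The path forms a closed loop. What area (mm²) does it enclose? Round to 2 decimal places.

770.00 mm²

Apply the shoelace formula to the sequence of (X, Y) vertices; enclosed area = 770.00 mm².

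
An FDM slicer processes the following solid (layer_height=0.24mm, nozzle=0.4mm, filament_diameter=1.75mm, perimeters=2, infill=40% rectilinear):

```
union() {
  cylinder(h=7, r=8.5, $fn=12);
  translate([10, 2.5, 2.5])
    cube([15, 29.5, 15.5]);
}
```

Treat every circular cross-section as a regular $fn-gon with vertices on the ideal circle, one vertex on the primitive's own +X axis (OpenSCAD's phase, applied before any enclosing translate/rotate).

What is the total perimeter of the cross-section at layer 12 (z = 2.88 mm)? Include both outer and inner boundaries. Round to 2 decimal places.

141.80 mm

At z = 2.88 mm: the r=8.5 cylinder contributes a regular 12-gon of circumradius 8.5 (perimeter = 2·12·8.500·sin(180°/12) = 52.80 mm); the 15×29.5 cube at (10, 2.5) contributes its full rectangle (perimeter 89.00 mm); Taking the union: the 2 present regions are separate (no shared area or edge), so areas and boundary lengths simply add and each stays a separate island — boundary = 141.80 mm. Overall, the cross-section has 2 separate islands. Total boundary length (outer) = 141.80 mm.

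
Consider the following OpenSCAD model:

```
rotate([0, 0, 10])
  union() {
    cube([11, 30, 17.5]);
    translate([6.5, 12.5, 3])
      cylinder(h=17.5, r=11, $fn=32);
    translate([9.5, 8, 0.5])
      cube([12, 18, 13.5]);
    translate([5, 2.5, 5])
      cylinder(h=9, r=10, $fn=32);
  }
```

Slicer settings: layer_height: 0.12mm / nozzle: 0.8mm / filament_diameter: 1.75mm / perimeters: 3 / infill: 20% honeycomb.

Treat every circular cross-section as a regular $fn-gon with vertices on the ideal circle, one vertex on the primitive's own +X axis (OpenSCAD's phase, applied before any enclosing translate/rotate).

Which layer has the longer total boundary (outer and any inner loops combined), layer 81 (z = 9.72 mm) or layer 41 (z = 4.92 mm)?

layer 81 (z = 9.72 mm)

Layer 81 (z = 9.72): the cube is present — its section is the full 11×30 rectangle (perimeter 82.00 mm); the cylinder at (6.5, 12.5): section is a regular 32-gon, circumradius r=11 (perimeter = 2·32·11.000·sin(180°/32) = 69.00 mm); the cube at (9.5, 8) is present — its section is the full 12×18 rectangle (perimeter 60.00 mm); the r=10 cylinder at (5, 2.5) contributes a regular 32-gon of circumradius 10 (perimeter = 2·32·10.000·sin(180°/32) = 62.73 mm); Taking the union: the regions partially overlap (shared area 494.10 mm²), so the edge portions inside another operand are dropped and the merged outline is re-measured after clipping — boundary = 115.40 mm; (rotated 10° about Z; rotation is an isometry so areas/perimeters/island counts are preserved). So its perimeter = 115.40 mm. Layer 41 (z = 4.92): the cube is present — its section is the full 11×30 rectangle (perimeter 82.00 mm); the r=11 cylinder at (6.5, 12.5) gives a regular 32-gon of circumradius 11 (constant along its height) (perimeter = 2·32·11.000·sin(180°/32) = 69.00 mm); the 12×18 cube at (9.5, 8) contributes its full rectangle (perimeter 60.00 mm); the cylinder at (5, 2.5) is not intersected at this z (z outside [5, 14]); Taking the union: the regions partially overlap (shared area 330.72 mm²), so the edge portions inside another operand are dropped and the merged outline is re-measured after clipping — boundary = 102.86 mm; (rotated 10° about Z; rotation is an isometry so areas/perimeters/island counts are preserved). So its perimeter = 102.86 mm. Layer 81 is larger (115.40 vs 102.86 mm).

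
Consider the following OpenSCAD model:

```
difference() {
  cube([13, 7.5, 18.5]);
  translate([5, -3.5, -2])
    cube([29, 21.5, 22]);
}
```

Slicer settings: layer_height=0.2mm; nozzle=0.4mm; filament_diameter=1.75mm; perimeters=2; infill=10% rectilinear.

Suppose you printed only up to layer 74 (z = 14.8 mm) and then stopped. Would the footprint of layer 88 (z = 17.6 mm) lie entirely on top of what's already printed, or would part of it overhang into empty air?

Compare the two slices. At z = 14.8: the cube is present — its section is the full 13×7.5 rectangle (area 97.50 mm²); the 29×21.5 cube at (5, -3.5) contributes its full rectangle (area 623.50 mm²); Subtracting the remaining from the first: starting from the 13×7.5 cube (97.50 mm²), the 29×21.5 cube at (5, -3.5) partially overlaps it — only the 60.00 mm² overlap (of its 623.50 mm²) is removed, clipping the outline — area = 37.50 mm². At z = 17.6: the cube is present — its section is the full 13×7.5 rectangle (area 97.50 mm²); the cube at (5, -3.5) (footprint 29×21.5) is included at this height (area 623.50 mm²); Subtracting the remaining from the first: starting from the 13×7.5 cube (97.50 mm²), the 29×21.5 cube at (5, -3.5) partially overlaps it — only the 60.00 mm² overlap (of its 623.50 mm²) is removed, clipping the outline — area = 37.50 mm². Checking containment: the cross-section at z = 17.6 is a subset of the cross-section at z = 14.8.

entirely on top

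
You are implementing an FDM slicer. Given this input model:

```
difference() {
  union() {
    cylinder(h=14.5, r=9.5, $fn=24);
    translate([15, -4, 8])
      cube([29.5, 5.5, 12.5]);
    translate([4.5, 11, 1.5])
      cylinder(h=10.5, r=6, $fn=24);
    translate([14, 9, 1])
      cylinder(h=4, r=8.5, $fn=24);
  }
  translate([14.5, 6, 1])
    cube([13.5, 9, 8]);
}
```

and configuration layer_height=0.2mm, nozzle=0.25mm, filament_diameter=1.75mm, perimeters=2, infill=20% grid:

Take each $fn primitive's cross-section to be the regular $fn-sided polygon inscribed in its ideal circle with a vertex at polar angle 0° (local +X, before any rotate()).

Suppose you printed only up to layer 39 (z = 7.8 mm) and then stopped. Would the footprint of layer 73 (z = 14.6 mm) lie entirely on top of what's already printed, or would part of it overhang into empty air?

Compare the two slices. At z = 7.8: the r=9.5 cylinder gives a regular 24-gon of circumradius 9.5 (constant along its height) (area = (24/2)·9.500²·sin(360°/24) = 280.30 mm²); the cube at (15, -4) does not reach this height (z outside [8, 20.5]); the cylinder at (4.5, 11): section is a regular 24-gon, circumradius r=6 (area = (24/2)·6.000²·sin(360°/24) = 111.81 mm²); the cylinder at (14, 9) does not reach this height (z outside [1, 5]); Taking the union: the regions partially overlap — summed areas 392.11 mm² minus the doubly-counted overlap 22.82 mm² gives 369.30 mm² — area = 369.30 mm²; the 13.5×9 cube at (14.5, 6) contributes its full rectangle (area 121.50 mm²); Subtracting the remaining from the first: starting from that combined region (369.30 mm²), the 13.5×9 cube at (14.5, 6) misses the remaining region (no effect) — area = 369.30 mm². At z = 14.6: the cylinder does not reach this height (z outside [0, 14.5]); the 29.5×5.5 cube at (15, -4) contributes its full rectangle (area 162.25 mm²); the cylinder at (4.5, 11) is not intersected at this z (z outside [1.5, 12]); the cylinder at (14, 9) is not intersected at this z (z outside [1, 5]); Merging all regions: only the 29.5×5.5 cube at (15, -4) is present, so the union is just that shape — area = 162.25 mm²; the cube at (14.5, 6) is not intersected at this z (z outside [1, 9]); After the difference (first − rest): none of the subtracted shapes is present at this height, so that combined region is unchanged — area = 162.25 mm². Checking containment: at z = 14.6 the cross-section extends beyond the z = 7.8 cross-section by about 162.25 mm².

part overhangs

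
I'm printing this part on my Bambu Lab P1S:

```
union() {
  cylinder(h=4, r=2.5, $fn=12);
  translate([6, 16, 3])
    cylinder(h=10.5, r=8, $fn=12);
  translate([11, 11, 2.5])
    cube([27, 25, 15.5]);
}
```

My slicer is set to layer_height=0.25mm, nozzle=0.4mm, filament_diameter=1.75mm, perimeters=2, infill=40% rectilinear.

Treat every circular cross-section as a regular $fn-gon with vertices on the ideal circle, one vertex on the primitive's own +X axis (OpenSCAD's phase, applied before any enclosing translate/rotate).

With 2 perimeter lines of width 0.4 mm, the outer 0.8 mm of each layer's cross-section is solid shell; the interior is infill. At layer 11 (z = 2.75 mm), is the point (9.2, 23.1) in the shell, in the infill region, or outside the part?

At z = 2.75 mm: the cylinder: section is a regular 12-gon, circumradius r=2.5; the cylinder at (6, 16) is absent (z outside [3, 13.5]); the 27×25 cube at (11, 11) contributes its full rectangle; Combining (union): the 2 present regions are separate (no shared area or edge), so areas and boundary lengths simply add and each stays a separate island — 2 connected regions. Overall, the cross-section has 2 separate islands. The nearest boundary edge runs (11.00, 11.00)→(11.00, 36.00); distance from the point to it = 1.80 mm. The point is not inside any of the regions above, so it lies outside the cross-section (1.80 mm from the nearest boundary).

outside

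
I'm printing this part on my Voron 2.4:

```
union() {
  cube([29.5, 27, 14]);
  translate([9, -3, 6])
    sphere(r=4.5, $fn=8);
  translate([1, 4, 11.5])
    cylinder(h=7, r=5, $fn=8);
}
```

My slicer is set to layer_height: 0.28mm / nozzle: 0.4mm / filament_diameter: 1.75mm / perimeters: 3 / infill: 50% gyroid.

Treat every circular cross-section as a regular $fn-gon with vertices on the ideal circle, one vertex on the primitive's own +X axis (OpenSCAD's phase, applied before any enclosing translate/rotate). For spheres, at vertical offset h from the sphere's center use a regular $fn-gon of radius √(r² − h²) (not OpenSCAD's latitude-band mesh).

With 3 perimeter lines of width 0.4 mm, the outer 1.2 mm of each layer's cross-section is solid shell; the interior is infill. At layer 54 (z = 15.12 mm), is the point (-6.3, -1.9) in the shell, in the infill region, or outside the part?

outside

At z = 15.12 mm: the cube is not intersected at this z (z outside [0, 14]); the sphere at (9, -3) is absent (|z−center|=9.120 > r=4.5); the cylinder at (1, 4): section is a regular 8-gon, circumradius r=5; Combining (union): only the r=5 cylinder at (1, 4) is present, so the union is just that shape — 1 connected region. Overall, the cross-section is a single solid region. The nearest boundary edge runs (-4.00, 4.00)→(-2.54, 0.46); distance from the point to it = 4.45 mm. The point is not inside any of the regions above, so it lies outside the cross-section (4.45 mm from the nearest boundary).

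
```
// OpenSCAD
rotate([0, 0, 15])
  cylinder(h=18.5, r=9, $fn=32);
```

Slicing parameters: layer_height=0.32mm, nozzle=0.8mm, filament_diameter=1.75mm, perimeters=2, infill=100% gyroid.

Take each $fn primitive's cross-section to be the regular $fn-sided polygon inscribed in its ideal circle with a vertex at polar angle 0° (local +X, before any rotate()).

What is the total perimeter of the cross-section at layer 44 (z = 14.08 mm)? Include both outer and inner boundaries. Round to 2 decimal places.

At z = 14.08 mm: the cylinder: section is a regular 32-gon, circumradius r=9 (perimeter = 2·32·9.000·sin(180°/32) = 56.46 mm); (whole slice rotated 15° about Z — lengths, areas and connectivity unchanged). Overall, the cross-section is a single solid region. Total boundary length (outer) = 56.46 mm.

56.46 mm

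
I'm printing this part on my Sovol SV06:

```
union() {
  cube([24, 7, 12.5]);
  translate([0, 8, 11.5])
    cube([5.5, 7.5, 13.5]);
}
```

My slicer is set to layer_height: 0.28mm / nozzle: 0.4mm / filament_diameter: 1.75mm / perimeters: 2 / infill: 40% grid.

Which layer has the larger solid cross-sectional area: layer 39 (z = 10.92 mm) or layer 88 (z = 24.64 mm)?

Layer 39 (z = 10.92): the 24×7 cube contributes its full rectangle (area 168.00 mm²); the cube at (0, 8) is absent (z outside [11.5, 25]); Combining (union): only the 24×7 cube is present, so the union is just that shape — area = 168.00 mm². So its area = 168.00 mm². Layer 88 (z = 24.64): the cube is not intersected at this z (z outside [0, 12.5]); the cube at (0, 8) is present — its section is the full 5.5×7.5 rectangle (area 41.25 mm²); Combining (union): only the 5.5×7.5 cube at (0, 8) is present, so the union is just that shape — area = 41.25 mm². So its area = 41.25 mm². Layer 39 is larger (168.00 vs 41.25 mm²).

layer 39 (z = 10.92 mm)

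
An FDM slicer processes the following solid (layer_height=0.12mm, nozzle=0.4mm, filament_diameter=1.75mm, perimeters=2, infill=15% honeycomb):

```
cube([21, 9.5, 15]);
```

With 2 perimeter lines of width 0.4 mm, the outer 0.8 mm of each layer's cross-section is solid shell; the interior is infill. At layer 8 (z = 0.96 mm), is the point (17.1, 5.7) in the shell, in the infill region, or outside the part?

infill

At z = 0.96 mm: the cube is present — its section is the full 21×9.5 rectangle. Overall, the cross-section is a single solid region. The nearest boundary edge runs (21.00, 9.50)→(0.00, 9.50); distance from the point to it = 3.80 mm. The point is inside the cross-section and 3.80 mm from the nearest boundary — more than the 0.8 mm shell width (2 × 0.4), so it's in the infill interior.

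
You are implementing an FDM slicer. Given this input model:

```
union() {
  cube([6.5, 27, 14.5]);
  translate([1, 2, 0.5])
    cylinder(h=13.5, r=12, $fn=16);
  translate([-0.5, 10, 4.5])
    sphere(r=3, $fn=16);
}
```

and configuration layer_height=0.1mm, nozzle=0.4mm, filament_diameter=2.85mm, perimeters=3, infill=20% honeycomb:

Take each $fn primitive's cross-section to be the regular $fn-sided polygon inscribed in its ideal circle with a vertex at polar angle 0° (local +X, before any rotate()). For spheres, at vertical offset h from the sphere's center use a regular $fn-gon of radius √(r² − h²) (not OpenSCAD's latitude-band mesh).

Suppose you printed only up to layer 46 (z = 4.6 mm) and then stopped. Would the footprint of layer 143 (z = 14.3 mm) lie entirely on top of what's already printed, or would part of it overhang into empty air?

entirely on top

Compare the two slices. At z = 4.6: the cube (footprint 6.5×27) is included at this height (area 175.50 mm²); the r=12 cylinder at (1, 2) gives a regular 16-gon of circumradius 12 (constant along its height) (area = (16/2)·12.000²·sin(360°/16) = 440.85 mm²); the sphere at (-0.5, 10): section is a regular 16-gon, circumradius = √(r²−h²) = √(3²−0.1²) = 2.998 (area = (16/2)·2.998²·sin(360°/16) = 27.52 mm²); Taking the union: the regions partially overlap — summed areas 643.87 mm² minus the doubly-counted overlap 115.22 mm² gives 528.65 mm² — area = 528.65 mm². At z = 14.3: the cube is present — its section is the full 6.5×27 rectangle (area 175.50 mm²); the cylinder at (1, 2) is not intersected at this z (z outside [0.5, 14]); the sphere at (-0.5, 10) is not intersected at this z (|z−center|=9.800 > r=3); Merging all regions: only the 6.5×27 cube is present, so the union is just that shape — area = 175.50 mm². Checking containment: the cross-section at z = 14.3 is a subset of the cross-section at z = 4.6.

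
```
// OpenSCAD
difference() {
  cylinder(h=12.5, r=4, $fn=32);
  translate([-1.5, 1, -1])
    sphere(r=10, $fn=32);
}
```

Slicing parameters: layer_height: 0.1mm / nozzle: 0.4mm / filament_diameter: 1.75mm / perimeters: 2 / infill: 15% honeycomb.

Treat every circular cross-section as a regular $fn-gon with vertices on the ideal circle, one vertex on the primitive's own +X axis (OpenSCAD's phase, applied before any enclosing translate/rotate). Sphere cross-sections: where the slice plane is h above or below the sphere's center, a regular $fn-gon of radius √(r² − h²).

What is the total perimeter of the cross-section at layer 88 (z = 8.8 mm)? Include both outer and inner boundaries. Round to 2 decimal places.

At z = 8.8 mm: the r=4 cylinder gives a regular 32-gon of circumradius 4 (constant along its height) (perimeter = 2·32·4.000·sin(180°/32) = 25.09 mm); the r=10 sphere at (-1.5, 1) slices to a regular 32-gon of circumradius 1.990 (√(r²−h²) with h=9.8 from center) (perimeter = 2·32·1.990·sin(180°/32) = 12.48 mm); Subtracting the remaining from the first: starting from the r=4 cylinder, the r=10 sphere at (-1.5, 1) lies wholly inside it (removes its full 12.36 mm² and its 12.48 mm outline becomes a hole wall) — boundary (outer + 1 inner loop) = 37.58 mm. Overall, the cross-section is one region with 1 hole. Total boundary length (outer + inner) = 37.58 mm.

37.58 mm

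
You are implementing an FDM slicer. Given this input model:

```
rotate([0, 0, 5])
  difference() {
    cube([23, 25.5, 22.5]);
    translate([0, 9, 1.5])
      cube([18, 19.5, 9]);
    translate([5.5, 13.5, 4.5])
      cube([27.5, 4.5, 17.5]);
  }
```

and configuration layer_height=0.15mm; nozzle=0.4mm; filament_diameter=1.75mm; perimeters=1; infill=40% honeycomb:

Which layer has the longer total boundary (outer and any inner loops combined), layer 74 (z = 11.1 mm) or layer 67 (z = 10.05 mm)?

Layer 74 (z = 11.1): the 23×25.5 cube contributes its full rectangle (perimeter 97.00 mm); the cube at (0, 9) is absent (z outside [1.5, 10.5]); the cube at (5.5, 13.5) (footprint 27.5×4.5) is included at this height (perimeter 64.00 mm); After the difference (first − rest): starting from the 23×25.5 cube, the 27.5×4.5 cube at (5.5, 13.5) partially overlaps it — only the 78.75 mm² overlap (of its 123.75 mm²) is removed, clipping the outline — boundary = 132.00 mm; (whole slice rotated 5° about Z — lengths, areas and connectivity unchanged). So its perimeter = 132.00 mm. Layer 67 (z = 10.05): the cube (footprint 23×25.5) is included at this height (perimeter 97.00 mm); the 18×19.5 cube at (0, 9) contributes its full rectangle (perimeter 75.00 mm); the 27.5×4.5 cube at (5.5, 13.5) contributes its full rectangle (perimeter 64.00 mm); After the difference (first − rest): starting from the 23×25.5 cube, the 18×19.5 cube at (0, 9) partially overlaps it — only the 297.00 mm² overlap (of its 351.00 mm²) is removed, clipping the outline; the 27.5×4.5 cube at (5.5, 13.5) partially overlaps it — only the 22.50 mm² overlap (of its 123.75 mm²) is removed, clipping the outline — boundary = 98.00 mm; (whole slice rotated 5° about Z — lengths, areas and connectivity unchanged). So its perimeter = 98.00 mm. Layer 74 is larger (132.00 vs 98.00 mm).

layer 74 (z = 11.1 mm)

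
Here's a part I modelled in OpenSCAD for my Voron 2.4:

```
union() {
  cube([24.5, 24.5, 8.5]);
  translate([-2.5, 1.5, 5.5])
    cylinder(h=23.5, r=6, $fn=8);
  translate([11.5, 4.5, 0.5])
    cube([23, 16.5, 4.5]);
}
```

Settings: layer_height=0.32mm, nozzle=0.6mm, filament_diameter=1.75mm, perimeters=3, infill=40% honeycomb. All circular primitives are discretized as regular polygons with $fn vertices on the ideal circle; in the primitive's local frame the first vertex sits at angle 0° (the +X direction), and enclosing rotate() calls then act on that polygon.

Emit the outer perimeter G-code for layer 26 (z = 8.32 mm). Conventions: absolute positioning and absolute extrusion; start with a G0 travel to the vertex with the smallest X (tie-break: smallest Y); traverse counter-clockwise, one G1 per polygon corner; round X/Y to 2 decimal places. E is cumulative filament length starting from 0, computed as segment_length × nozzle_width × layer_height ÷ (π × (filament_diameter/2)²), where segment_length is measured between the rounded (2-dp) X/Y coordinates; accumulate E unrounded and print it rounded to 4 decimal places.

G0 X-8.50 Y1.50 Z8.32
G1 X-6.74 Y-2.74 E0.3665
G1 X-2.50 Y-4.50 E0.7329
G1 X1.74 Y-2.74 E1.0994
G1 X2.88 Y0.00 E1.3363
G1 X24.50 Y0.00 E3.0621
G1 X24.50 Y24.50 E5.0178
G1 X0.00 Y24.50 E6.9735
G1 X0.00 Y6.46 E8.4135
G1 X-2.50 Y7.50 E8.6296
G1 X-6.74 Y5.74 E8.9961
G1 X-8.50 Y1.50 E9.3625

At z = 8.32 mm: the 24.5×24.5 cube contributes its full rectangle; the r=6 cylinder at (-2.5, 1.5) contributes a regular 8-gon of circumradius 6; the cube at (11.5, 4.5) is absent (z outside [0.5, 5]); Merging all regions: the regions partially overlap (shared area 16.53 mm²), so overlapping operands fuse into one piece — 1 connected region. The outline is a single polygon with 11 vertices. Extrusion per mm of travel: 0.6 × 0.32 / (π × 0.875²) = 0.079824. Accumulating E over each segment gives final E = 9.3625.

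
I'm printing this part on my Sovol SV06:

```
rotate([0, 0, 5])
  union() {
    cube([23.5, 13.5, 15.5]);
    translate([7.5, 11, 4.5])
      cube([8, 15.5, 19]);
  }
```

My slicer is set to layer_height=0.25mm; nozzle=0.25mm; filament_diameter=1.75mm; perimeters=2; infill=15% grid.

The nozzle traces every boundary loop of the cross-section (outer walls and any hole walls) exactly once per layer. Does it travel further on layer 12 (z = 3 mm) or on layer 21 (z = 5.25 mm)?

layer 21 (z = 5.25 mm)

Layer 12 (z = 3): the cube is present — its section is the full 23.5×13.5 rectangle (perimeter 74.00 mm); the cube at (7.5, 11) is absent (z outside [4.5, 23.5]); Merging all regions: only the 23.5×13.5 cube is present, so the union is just that shape — boundary = 74.00 mm; (whole slice rotated 5° about Z — lengths, areas and connectivity unchanged). So its perimeter = 74.00 mm. Layer 21 (z = 5.25): the cube (footprint 23.5×13.5) is included at this height (perimeter 74.00 mm); the 8×15.5 cube at (7.5, 11) contributes its full rectangle (perimeter 47.00 mm); Merging all regions: the regions partially overlap (shared area 20.00 mm²), so the edge portions inside another operand are dropped and the merged outline is re-measured after clipping — boundary = 100.00 mm; (whole slice rotated 5° about Z — lengths, areas and connectivity unchanged). So its perimeter = 100.00 mm. Layer 21 is larger (100.00 vs 74.00 mm).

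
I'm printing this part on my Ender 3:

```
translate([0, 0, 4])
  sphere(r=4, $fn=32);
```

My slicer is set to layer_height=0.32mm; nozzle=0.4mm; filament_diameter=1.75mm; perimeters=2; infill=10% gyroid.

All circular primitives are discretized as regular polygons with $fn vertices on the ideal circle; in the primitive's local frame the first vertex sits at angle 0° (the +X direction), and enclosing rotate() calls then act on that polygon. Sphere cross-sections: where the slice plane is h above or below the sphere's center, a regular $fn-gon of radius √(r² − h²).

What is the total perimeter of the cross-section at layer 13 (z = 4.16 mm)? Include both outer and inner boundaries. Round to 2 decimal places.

At z = 4.16 mm: the r=4 sphere slices to a regular 32-gon of circumradius 3.997 (√(r²−h²) with h=0.16 from center) (perimeter = 2·32·3.997·sin(180°/32) = 25.07 mm). Overall, the cross-section is a single solid region. Total boundary length (outer) = 25.07 mm.

25.07 mm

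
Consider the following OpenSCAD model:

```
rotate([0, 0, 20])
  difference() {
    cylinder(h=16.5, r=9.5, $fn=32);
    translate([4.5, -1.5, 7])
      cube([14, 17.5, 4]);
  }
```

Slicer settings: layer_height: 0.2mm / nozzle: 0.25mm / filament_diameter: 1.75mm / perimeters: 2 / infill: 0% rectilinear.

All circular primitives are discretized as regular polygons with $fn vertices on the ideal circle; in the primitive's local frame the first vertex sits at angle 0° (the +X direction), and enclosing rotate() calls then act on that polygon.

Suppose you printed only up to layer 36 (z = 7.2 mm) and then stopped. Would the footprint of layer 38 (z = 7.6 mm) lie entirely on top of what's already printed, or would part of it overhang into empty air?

entirely on top

Compare the two slices. At z = 7.2: the r=9.5 cylinder gives a regular 32-gon of circumradius 9.5 (constant along its height) (area = (32/2)·9.500²·sin(360°/32) = 281.71 mm²); the cube at (4.5, -1.5) is present — its section is the full 14×17.5 rectangle (area 245.00 mm²); Subtracting the remaining from the first: starting from the r=9.5 cylinder (281.71 mm²), the 14×17.5 cube at (4.5, -1.5) partially overlaps it — only the 36.87 mm² overlap (of its 245.00 mm²) is removed, clipping the outline — area = 244.84 mm²; (whole slice rotated 20° about Z — lengths, areas and connectivity unchanged). At z = 7.6: the cylinder: section is a regular 32-gon, circumradius r=9.5 (area = (32/2)·9.500²·sin(360°/32) = 281.71 mm²); the cube at (4.5, -1.5) is present — its section is the full 14×17.5 rectangle (area 245.00 mm²); After the difference (first − rest): starting from the r=9.5 cylinder (281.71 mm²), the 14×17.5 cube at (4.5, -1.5) partially overlaps it — only the 36.87 mm² overlap (of its 245.00 mm²) is removed, clipping the outline — area = 244.84 mm²; (rotated 20° about Z; rotation is an isometry so areas/perimeters/island counts are preserved). Checking containment: the cross-section at z = 7.6 is a subset of the cross-section at z = 7.2.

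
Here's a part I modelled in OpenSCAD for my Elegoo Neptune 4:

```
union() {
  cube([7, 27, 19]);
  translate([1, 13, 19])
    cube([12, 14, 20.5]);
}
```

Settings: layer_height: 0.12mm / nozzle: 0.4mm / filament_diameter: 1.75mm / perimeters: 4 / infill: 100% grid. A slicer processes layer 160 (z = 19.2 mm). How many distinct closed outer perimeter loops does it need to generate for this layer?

1

At z = 19.2 mm: the cube is absent (z outside [0, 19]); the 12×14 cube at (1, 13) contributes its full rectangle; Taking the union: only the 12×14 cube at (1, 13) is present, so the union is just that shape — 1 connected region. The result has 1 disconnected region.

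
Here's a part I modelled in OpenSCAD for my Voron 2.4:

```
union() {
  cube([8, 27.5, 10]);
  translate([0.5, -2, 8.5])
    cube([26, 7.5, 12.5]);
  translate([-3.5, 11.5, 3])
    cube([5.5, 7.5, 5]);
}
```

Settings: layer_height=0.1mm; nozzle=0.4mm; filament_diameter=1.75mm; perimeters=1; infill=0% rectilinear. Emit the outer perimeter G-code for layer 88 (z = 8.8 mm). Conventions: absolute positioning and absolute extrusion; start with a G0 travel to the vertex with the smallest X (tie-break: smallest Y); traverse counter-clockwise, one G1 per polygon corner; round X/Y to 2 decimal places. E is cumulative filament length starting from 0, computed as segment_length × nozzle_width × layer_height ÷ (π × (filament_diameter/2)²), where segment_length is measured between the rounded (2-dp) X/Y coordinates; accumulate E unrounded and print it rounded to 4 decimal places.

At z = 8.8 mm: the cube is present — its section is the full 8×27.5 rectangle; the 26×7.5 cube at (0.5, -2) contributes its full rectangle; the cube at (-3.5, 11.5) is absent (z outside [3, 8]); Taking the union: the regions partially overlap (shared area 41.25 mm²), so overlapping operands fuse into one piece — 1 connected region. The outline is a single polygon with 8 vertices. Extrusion per mm of travel: 0.4 × 0.1 / (π × 0.875²) = 0.016630. Accumulating E over each segment gives final E = 1.8626.

G0 X0.00 Y0.00 Z8.80
G1 X0.50 Y0.00 E0.0083
G1 X0.50 Y-2.00 E0.0416
G1 X26.50 Y-2.00 E0.4740
G1 X26.50 Y5.50 E0.5987
G1 X8.00 Y5.50 E0.9063
G1 X8.00 Y27.50 E1.2722
G1 X0.00 Y27.50 E1.4052
G1 X0.00 Y0.00 E1.8626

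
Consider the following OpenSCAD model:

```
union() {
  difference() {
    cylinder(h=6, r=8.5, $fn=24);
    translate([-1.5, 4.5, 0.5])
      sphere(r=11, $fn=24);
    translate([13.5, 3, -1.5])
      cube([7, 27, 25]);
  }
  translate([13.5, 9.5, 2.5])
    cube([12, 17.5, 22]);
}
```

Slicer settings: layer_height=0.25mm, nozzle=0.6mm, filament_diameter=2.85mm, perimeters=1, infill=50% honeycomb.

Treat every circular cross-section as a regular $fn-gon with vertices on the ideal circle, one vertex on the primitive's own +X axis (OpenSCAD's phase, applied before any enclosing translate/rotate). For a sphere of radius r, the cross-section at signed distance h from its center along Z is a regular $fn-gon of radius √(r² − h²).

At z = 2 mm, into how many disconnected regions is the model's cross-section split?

At z = 2 mm: the r=8.5 cylinder contributes a regular 24-gon of circumradius 8.5; the r=11 sphere at (-1.5, 4.5) contributes a regular 24-gon of circumradius √(11²−1.5²) = 10.897; the cube at (13.5, 3) (footprint 7×27) is included at this height; Taking the first minus the rest: starting from the r=8.5 cylinder, the r=11 sphere at (-1.5, 4.5) partially overlaps it — only the 193.90 mm² overlap (of its 368.82 mm²) is removed, clipping the outline; the 7×27 cube at (13.5, 3) misses the remaining region (no effect) — 1 connected region; the cube at (13.5, 9.5) does not reach this height (z outside [2.5, 24.5]); Taking the union: only that combined region is present, so the union is just that shape — 1 connected region. The result has 1 disconnected region.

1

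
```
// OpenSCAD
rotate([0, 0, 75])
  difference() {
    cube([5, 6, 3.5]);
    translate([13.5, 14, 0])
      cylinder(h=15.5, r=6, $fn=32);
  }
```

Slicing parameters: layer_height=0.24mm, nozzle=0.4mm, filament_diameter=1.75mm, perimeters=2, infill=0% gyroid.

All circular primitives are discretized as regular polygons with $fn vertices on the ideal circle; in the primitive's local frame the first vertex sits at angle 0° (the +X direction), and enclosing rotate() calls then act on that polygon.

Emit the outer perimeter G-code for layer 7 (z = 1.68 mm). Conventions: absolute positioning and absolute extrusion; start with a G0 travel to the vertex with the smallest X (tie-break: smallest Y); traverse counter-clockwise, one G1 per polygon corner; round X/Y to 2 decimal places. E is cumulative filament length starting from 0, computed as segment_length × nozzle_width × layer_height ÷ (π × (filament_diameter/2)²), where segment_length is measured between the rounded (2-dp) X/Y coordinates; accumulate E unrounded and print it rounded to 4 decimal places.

At z = 1.68 mm: the cube (footprint 5×6) is included at this height; the r=6 cylinder at (13.5, 14) gives a regular 32-gon of circumradius 6 (constant along its height); After the difference (first − rest): starting from the 5×6 cube, the r=6 cylinder at (13.5, 14) misses the remaining region (no effect) — 1 connected region; (whole slice rotated 75° about Z — lengths, areas and connectivity unchanged). The outline is a single polygon with 4 vertices. Extrusion per mm of travel: 0.4 × 0.24 / (π × 0.875²) = 0.039912. Accumulating E over each segment gives final E = 0.8780.

G0 X-5.80 Y1.55 Z1.68
G1 X0.00 Y0.00 E0.2396
G1 X1.29 Y4.83 E0.4391
G1 X-4.50 Y6.38 E0.6784
G1 X-5.80 Y1.55 E0.8780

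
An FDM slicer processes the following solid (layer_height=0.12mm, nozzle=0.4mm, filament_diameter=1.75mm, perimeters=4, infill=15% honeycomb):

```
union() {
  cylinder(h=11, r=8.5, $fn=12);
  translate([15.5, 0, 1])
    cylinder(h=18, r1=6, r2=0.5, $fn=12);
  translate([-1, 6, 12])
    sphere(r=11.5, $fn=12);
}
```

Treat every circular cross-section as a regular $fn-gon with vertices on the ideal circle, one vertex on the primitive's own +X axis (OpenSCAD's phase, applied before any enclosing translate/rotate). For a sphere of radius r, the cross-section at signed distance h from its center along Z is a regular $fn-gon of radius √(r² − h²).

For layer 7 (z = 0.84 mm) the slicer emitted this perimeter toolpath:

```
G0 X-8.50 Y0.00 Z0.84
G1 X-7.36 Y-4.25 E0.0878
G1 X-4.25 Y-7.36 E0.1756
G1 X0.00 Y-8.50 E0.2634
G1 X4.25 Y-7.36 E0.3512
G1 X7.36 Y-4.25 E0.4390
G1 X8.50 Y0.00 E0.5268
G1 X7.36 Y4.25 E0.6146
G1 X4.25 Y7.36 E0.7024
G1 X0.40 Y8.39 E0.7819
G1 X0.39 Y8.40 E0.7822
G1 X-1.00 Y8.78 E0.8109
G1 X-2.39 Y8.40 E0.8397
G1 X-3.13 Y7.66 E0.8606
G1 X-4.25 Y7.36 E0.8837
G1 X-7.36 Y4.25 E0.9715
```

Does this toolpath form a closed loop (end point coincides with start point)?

Start point (G0): (-8.50, 0.00). End point (last G1): the path does not return to the start — open.

no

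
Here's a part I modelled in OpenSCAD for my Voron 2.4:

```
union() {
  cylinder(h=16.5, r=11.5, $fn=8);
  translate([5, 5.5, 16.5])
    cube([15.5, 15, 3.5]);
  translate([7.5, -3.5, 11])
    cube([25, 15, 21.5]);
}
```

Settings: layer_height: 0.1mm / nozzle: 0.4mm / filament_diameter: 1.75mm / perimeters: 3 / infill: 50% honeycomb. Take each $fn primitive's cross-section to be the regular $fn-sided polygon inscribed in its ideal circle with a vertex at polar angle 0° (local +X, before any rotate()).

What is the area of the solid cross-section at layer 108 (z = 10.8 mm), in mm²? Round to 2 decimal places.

At z = 10.8 mm: the r=11.5 cylinder gives a regular 8-gon of circumradius 11.5 (constant along its height) (area = (8/2)·11.500²·sin(360°/8) = 374.06 mm²); the cube at (5, 5.5) is absent (z outside [16.5, 20]); the cube at (7.5, -3.5) is absent (z outside [11, 32.5]); Combining (union): only the r=11.5 cylinder is present, so the union is just that shape — area = 374.06 mm². Overall, the cross-section is a single solid region. Net area = 374.06 mm².

374.06 mm²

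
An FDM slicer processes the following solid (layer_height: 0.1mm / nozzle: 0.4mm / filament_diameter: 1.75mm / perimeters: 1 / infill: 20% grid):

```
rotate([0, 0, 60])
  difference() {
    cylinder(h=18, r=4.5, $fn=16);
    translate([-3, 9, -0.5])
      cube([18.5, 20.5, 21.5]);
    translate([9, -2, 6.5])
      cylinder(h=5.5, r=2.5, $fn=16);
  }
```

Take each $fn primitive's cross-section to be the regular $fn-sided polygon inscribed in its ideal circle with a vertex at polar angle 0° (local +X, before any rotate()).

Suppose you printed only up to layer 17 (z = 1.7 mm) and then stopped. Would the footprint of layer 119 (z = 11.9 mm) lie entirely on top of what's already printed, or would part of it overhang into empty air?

entirely on top

Compare the two slices. At z = 1.7: the r=4.5 cylinder gives a regular 16-gon of circumradius 4.5 (constant along its height) (area = (16/2)·4.500²·sin(360°/16) = 61.99 mm²); the cube at (-3, 9) is present — its section is the full 18.5×20.5 rectangle (area 379.25 mm²); the cylinder at (9, -2) is not intersected at this z (z outside [6.5, 12]); Subtracting the remaining from the first: starting from the r=4.5 cylinder (61.99 mm²), the 18.5×20.5 cube at (-3, 9) misses the remaining region (no effect) — area = 61.99 mm²; (rotated 60° about Z; rotation is an isometry so areas/perimeters/island counts are preserved). At z = 11.9: the r=4.5 cylinder gives a regular 16-gon of circumradius 4.5 (constant along its height) (area = (16/2)·4.500²·sin(360°/16) = 61.99 mm²); the cube at (-3, 9) is present — its section is the full 18.5×20.5 rectangle (area 379.25 mm²); the cylinder at (9, -2): section is a regular 16-gon, circumradius r=2.5 (area = (16/2)·2.500²·sin(360°/16) = 19.13 mm²); After the difference (first − rest): starting from the r=4.5 cylinder (61.99 mm²), the 18.5×20.5 cube at (-3, 9) misses the remaining region (no effect); the r=2.5 cylinder at (9, -2) misses the remaining region (no effect) — area = 61.99 mm²; (rotated 60° about Z; rotation is an isometry so areas/perimeters/island counts are preserved). Checking containment: the cross-section at z = 11.9 is a subset of the cross-section at z = 1.7.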